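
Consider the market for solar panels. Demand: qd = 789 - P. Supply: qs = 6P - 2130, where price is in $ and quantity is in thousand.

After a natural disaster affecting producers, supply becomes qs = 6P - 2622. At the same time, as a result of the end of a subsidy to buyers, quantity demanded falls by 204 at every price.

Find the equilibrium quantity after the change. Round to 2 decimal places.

Initially, 789 - P = 6P - 2130, so 2919 = 7P and P = 417, q = 372.
After the shift, demand is qd = 585 - P and supply is qs = 6P - 2622.
Equate the new curves: 585 - P = 6P - 2622, giving 3207 = 7P, P = 3207/7 ≈ 458.1429, q = 888/7 ≈ 126.8571.

126.86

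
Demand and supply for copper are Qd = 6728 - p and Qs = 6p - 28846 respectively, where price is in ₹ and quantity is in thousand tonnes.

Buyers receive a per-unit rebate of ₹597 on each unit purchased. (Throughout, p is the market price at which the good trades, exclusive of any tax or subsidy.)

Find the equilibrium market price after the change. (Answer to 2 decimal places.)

Solve the original market: 6728 - p = 6p - 28846, hence p = 5082 and Q = 1646.
Since buyers' out-of-pocket price is the market price minus the rebate, the effective demand curve becomes Qd = 7325 - p.
New equilibrium: 7325 - p = 6p - 28846 ⇒ 36171 = 7p ⇒ p = 36171/7 ≈ 5167.2857, Q = 15104/7 ≈ 2157.7143.

5167.29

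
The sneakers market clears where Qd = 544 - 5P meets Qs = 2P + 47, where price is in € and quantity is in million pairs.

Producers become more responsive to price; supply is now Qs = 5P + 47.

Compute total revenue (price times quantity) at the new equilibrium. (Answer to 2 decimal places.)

Original equilibrium: 544 - 5P = 2P + 47 gives 497 = 7P, so P = 71 and Q = 189.
The new curves are Qd = 544 - 5P (demand) and Qs = 5P + 47 (supply).
New equilibrium: 544 - 5P = 5P + 47 ⇒ 497 = 10P ⇒ P = 49.7, Q = 295.5.
New expenditure = 49.7 × 295.5 = 14686.35.

14686.35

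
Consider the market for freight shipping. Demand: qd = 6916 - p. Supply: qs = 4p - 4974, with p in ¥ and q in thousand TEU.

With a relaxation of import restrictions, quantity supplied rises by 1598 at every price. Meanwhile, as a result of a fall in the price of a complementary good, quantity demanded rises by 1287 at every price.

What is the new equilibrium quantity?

5887.2

Before the shock: 6916 - p = 4p - 4974 ⇒ 11890 = 5p ⇒ p = 2378, q = 4538.
The new curves are qd = 8203 - p (demand) and qs = 4p - 3376 (supply).
New equilibrium: 8203 - p = 4p - 3376 ⇒ 11579 = 5p ⇒ p = 2315.8, q = 5887.2.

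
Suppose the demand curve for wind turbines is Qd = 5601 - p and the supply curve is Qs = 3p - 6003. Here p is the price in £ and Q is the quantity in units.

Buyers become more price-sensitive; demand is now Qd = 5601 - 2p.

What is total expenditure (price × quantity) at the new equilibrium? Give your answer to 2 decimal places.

Solve the original market: 5601 - p = 3p - 6003, hence p = 2901 and Q = 2700.
With the change applied: demand Qd = 5601 - 2p, supply Qs = 3p - 6003.
Equate the new curves: 5601 - 2p = 3p - 6003, giving 11604 = 5p, p = 2320.8, Q = 959.4.
New expenditure = 2320.8 × 959.4 = 2226575.52.

2226575.52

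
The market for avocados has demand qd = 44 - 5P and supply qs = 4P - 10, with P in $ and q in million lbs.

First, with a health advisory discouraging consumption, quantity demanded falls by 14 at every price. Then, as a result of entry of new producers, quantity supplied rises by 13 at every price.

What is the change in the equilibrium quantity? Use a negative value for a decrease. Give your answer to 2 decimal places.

+1.00

Initially, 44 - 5P = 4P - 10, so 54 = 9P and P = 6, q = 14.
After the shift, demand is qd = 30 - 5P and supply is qs = 4P + 3.
Equate the new curves: 30 - 5P = 4P + 3, giving 27 = 9P, P = 3, q = 15.
Δq = 15 − 14 = +1.00.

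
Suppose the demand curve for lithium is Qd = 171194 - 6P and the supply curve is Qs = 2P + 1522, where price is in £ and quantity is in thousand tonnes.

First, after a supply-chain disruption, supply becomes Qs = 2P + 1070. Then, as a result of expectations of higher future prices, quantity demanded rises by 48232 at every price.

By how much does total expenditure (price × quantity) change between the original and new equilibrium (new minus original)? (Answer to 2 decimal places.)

Solve the original market: 171194 - 6P = 2P + 1522, hence P = 21209 and Q = 43940.
The new curves are Qd = 219426 - 6P (demand) and Qs = 2P + 1070 (supply).
Clearing the new market: 219426 - 6P = 2P + 1070, so P = 27294.5 and Q = 55659.
Expenditure moves from 21209×43940 = 931923460 to 27294.5×55659 = 1519184575.5; change = +587261115.50.

+587261115.50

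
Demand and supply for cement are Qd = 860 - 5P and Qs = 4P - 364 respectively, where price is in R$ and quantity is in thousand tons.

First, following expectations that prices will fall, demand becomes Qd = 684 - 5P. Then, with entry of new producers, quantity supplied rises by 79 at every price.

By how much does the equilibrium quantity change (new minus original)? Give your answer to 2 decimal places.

-34.33

Before the shock: 860 - 5P = 4P - 364 ⇒ 1224 = 9P ⇒ P = 136, Q = 180.
The shock moves the curves to Qd = 684 - 5P and Qs = 4P - 285.
Setting them equal: 684 - 5P = 4P - 285 → 969 = 9P, so P = 323/3 ≈ 107.6667 and Q = 437/3 ≈ 145.6667.
ΔQ = 145.6667 − 180 = -34.33.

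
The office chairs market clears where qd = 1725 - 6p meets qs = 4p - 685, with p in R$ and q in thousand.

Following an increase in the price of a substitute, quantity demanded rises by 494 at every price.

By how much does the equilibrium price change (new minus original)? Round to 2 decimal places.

+49.40

Original equilibrium: 1725 - 6p = 4p - 685 gives 2410 = 10p, so p = 241 and q = 279.
With the change applied: demand qd = 2219 - 6p, supply qs = 4p - 685.
Equate the new curves: 2219 - 6p = 4p - 685, giving 2904 = 10p, p = 290.4, q = 476.6.
Δp = 290.4 − 241 = +49.40.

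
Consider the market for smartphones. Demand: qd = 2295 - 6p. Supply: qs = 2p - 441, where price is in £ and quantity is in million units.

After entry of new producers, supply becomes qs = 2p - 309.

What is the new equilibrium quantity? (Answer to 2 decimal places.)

342.00

Initially, 2295 - 6p = 2p - 441, so 2736 = 8p and p = 342, q = 243.
After the shift, demand is qd = 2295 - 6p and supply is qs = 2p - 309.
New equilibrium: 2295 - 6p = 2p - 309 ⇒ 2604 = 8p ⇒ p = 325.5, q = 342.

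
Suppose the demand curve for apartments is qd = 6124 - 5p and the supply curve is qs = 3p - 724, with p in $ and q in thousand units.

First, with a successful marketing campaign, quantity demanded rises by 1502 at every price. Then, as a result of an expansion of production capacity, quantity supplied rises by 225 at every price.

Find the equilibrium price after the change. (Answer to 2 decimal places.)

Solve the original market: 6124 - 5p = 3p - 724, hence p = 856 and q = 1844.
After the shift, demand is qd = 7626 - 5p and supply is qs = 3p - 499.
Setting them equal: 7626 - 5p = 3p - 499 → 8125 = 8p, so p = 1015.625 and q = 2547.875.

1015.63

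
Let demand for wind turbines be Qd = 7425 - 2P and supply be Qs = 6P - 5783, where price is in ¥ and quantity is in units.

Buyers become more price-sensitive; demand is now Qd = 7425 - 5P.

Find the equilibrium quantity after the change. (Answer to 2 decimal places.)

Initially, 7425 - 2P = 6P - 5783, so 13208 = 8P and P = 1651, Q = 4123.
After the shift, demand is Qd = 7425 - 5P and supply is Qs = 6P - 5783.
Setting them equal: 7425 - 5P = 6P - 5783 → 13208 = 11P, so P = 13208/11 ≈ 1200.7273 and Q = 15635/11 ≈ 1421.3636.

1421.36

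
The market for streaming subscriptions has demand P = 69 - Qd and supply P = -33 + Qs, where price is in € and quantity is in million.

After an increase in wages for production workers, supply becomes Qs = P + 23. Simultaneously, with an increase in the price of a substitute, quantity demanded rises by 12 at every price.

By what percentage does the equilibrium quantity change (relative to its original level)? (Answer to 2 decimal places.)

Original equilibrium: 69 - P = P + 33 gives 36 = 2P, so P = 18 and Q = 51.
The new curves are Qd = 81 - P (demand) and Qs = P + 23 (supply).
Setting them equal: 81 - P = P + 23 → 58 = 2P, so P = 29 and Q = 52.
%ΔQ = (52 − 51) / 51 × 100 = +1.96%.

+1.96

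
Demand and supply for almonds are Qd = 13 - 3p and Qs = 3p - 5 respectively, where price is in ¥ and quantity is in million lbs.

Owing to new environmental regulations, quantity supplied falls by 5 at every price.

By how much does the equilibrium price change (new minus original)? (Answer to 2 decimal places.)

+0.83

Solve the original market: 13 - 3p = 3p - 5, hence p = 3 and Q = 4.
The new curves are Qd = 13 - 3p (demand) and Qs = 3p - 10 (supply).
Setting them equal: 13 - 3p = 3p - 10 → 23 = 6p, so p = 23/6 ≈ 3.8333 and Q = 1.5.
Δp = 3.8333 − 3 = +0.83.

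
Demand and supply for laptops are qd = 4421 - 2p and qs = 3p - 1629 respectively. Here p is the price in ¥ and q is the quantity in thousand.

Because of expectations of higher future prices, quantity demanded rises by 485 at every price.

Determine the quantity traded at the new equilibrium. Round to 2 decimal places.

Before the shock: 4421 - 2p = 3p - 1629 ⇒ 6050 = 5p ⇒ p = 1210, q = 2001.
The new curves are qd = 4906 - 2p (demand) and qs = 3p - 1629 (supply).
New equilibrium: 4906 - 2p = 3p - 1629 ⇒ 6535 = 5p ⇒ p = 1307, q = 2292.

2292.00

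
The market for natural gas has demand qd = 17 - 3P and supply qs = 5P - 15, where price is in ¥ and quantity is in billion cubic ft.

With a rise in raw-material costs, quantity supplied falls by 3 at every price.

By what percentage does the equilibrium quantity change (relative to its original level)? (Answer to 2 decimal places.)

Solve the original market: 17 - 3P = 5P - 15, hence P = 4 and q = 5.
With the change applied: demand qd = 17 - 3P, supply qs = 5P - 18.
Equate the new curves: 17 - 3P = 5P - 18, giving 35 = 8P, P = 4.375, q = 3.875.
%Δq = (3.875 − 5) / 5 × 100 = -22.50%.

-22.50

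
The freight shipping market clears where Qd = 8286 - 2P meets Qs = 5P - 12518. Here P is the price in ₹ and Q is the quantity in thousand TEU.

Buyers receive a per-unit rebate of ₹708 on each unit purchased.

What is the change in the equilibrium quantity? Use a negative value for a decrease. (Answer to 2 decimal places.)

+1011.43

Initially, 8286 - 2P = 5P - 12518, so 20804 = 7P and P = 2972, Q = 2342.
Since buyers' out-of-pocket price is the market price minus the rebate, the effective demand curve becomes Qd = 9702 - 2P.
Equate the new curves: 9702 - 2P = 5P - 12518, giving 22220 = 7P, P = 22220/7 ≈ 3174.2857, Q = 23474/7 ≈ 3353.4286.
ΔQ = 3353.4286 − 2342 = +1011.43.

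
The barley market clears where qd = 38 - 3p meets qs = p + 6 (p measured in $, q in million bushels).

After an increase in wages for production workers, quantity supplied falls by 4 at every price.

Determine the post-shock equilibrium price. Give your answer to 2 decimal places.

9.00

Before the shock: 38 - 3p = p + 6 ⇒ 32 = 4p ⇒ p = 8, q = 14.
The new curves are qd = 38 - 3p (demand) and qs = p + 2 (supply).
Clearing the new market: 38 - 3p = p + 2, so p = 9 and q = 11.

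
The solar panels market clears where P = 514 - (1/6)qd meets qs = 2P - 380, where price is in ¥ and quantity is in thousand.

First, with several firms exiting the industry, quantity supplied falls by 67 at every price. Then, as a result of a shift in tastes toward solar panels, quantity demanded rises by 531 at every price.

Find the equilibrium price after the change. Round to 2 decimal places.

Original equilibrium: 3084 - 6P = 2P - 380 gives 3464 = 8P, so P = 433 and q = 486.
The shock moves the curves to qd = 3615 - 6P and qs = 2P - 447.
Setting them equal: 3615 - 6P = 2P - 447 → 4062 = 8P, so P = 507.75 and q = 568.5.

507.75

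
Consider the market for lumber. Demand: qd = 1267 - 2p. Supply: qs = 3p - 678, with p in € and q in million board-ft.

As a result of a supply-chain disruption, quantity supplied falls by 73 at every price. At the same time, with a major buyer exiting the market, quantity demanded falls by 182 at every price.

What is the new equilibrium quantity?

350.6

Original equilibrium: 1267 - 2p = 3p - 678 gives 1945 = 5p, so p = 389 and q = 489.
After the shift, demand is qd = 1085 - 2p and supply is qs = 3p - 751.
New equilibrium: 1085 - 2p = 3p - 751 ⇒ 1836 = 5p ⇒ p = 367.2, q = 350.6.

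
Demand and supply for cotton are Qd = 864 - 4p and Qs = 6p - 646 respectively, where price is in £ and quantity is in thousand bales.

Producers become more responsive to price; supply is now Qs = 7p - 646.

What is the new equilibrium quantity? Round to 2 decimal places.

314.91

Initially, 864 - 4p = 6p - 646, so 1510 = 10p and p = 151, Q = 260.
With the change applied: demand Qd = 864 - 4p, supply Qs = 7p - 646.
Setting them equal: 864 - 4p = 7p - 646 → 1510 = 11p, so p = 1510/11 ≈ 137.2727 and Q = 3464/11 ≈ 314.9091.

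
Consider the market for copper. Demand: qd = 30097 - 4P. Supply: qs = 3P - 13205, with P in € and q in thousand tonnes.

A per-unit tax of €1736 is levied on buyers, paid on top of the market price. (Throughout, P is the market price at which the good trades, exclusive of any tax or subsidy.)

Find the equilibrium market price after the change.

5194

Original equilibrium: 30097 - 4P = 3P - 13205 gives 43302 = 7P, so P = 6186 and q = 5353.
Since buyers pay the price plus the tax, the effective demand curve becomes qd = 23153 - 4P.
Equate the new curves: 23153 - 4P = 3P - 13205, giving 36358 = 7P, P = 5194, q = 2377.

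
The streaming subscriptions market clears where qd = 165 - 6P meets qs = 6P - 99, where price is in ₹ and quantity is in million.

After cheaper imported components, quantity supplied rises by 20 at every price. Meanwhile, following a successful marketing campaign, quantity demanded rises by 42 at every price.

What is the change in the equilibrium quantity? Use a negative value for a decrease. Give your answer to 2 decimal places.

+31.00

Original equilibrium: 165 - 6P = 6P - 99 gives 264 = 12P, so P = 22 and q = 33.
The new curves are qd = 207 - 6P (demand) and qs = 6P - 79 (supply).
New equilibrium: 207 - 6P = 6P - 79 ⇒ 286 = 12P ⇒ P = 143/6 ≈ 23.8333, q = 64.
Δq = 64 − 33 = +31.00.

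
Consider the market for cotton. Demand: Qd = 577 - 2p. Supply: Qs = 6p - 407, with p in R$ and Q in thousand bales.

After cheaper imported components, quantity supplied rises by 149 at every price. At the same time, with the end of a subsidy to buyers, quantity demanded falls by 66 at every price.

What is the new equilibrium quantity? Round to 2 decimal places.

318.75

Before the shock: 577 - 2p = 6p - 407 ⇒ 984 = 8p ⇒ p = 123, Q = 331.
The shock moves the curves to Qd = 511 - 2p and Qs = 6p - 258.
Setting them equal: 511 - 2p = 6p - 258 → 769 = 8p, so p = 96.125 and Q = 318.75.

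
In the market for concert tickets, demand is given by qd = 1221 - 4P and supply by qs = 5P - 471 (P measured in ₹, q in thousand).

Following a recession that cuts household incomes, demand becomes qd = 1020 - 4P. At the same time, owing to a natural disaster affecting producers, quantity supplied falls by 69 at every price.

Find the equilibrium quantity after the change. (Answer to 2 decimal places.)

326.67

Solve the original market: 1221 - 4P = 5P - 471, hence P = 188 and q = 469.
The shock moves the curves to qd = 1020 - 4P and qs = 5P - 540.
Clearing the new market: 1020 - 4P = 5P - 540, so P = 520/3 ≈ 173.3333 and q = 980/3 ≈ 326.6667.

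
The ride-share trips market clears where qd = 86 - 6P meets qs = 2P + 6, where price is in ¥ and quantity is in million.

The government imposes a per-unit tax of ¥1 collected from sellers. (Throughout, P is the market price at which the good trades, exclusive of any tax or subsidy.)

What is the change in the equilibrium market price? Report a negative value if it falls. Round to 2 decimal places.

Solve the original market: 86 - 6P = 2P + 6, hence P = 10 and q = 26.
Since sellers keep the price net of the tax, the effective supply curve becomes qs = 2P + 4.
Setting them equal: 86 - 6P = 2P + 4 → 82 = 8P, so P = 10.25 and q = 24.5.
ΔP = 10.25 − 10 = +0.25.

+0.25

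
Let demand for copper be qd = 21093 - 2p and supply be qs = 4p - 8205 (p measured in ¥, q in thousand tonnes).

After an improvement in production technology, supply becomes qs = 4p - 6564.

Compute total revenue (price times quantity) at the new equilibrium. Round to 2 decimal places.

Initially, 21093 - 2p = 4p - 8205, so 29298 = 6p and p = 4883, q = 11327.
After the shift, demand is qd = 21093 - 2p and supply is qs = 4p - 6564.
Clearing the new market: 21093 - 2p = 4p - 6564, so p = 4609.5 and q = 11874.
New expenditure = 4609.5 × 11874 = 54733203.00.

54733203.00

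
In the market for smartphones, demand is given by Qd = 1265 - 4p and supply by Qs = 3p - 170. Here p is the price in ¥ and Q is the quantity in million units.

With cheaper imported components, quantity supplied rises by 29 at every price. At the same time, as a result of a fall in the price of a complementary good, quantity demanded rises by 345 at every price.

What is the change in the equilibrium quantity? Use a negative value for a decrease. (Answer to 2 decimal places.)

+164.43

Before the shock: 1265 - 4p = 3p - 170 ⇒ 1435 = 7p ⇒ p = 205, Q = 445.
The new curves are Qd = 1610 - 4p (demand) and Qs = 3p - 141 (supply).
Equate the new curves: 1610 - 4p = 3p - 141, giving 1751 = 7p, p = 1751/7 ≈ 250.1429, Q = 4266/7 ≈ 609.4286.
ΔQ = 609.4286 − 445 = +164.43.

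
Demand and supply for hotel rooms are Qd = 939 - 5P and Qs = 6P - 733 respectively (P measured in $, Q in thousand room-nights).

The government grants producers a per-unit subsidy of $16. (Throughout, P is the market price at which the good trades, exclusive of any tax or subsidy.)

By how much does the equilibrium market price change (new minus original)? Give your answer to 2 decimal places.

Original equilibrium: 939 - 5P = 6P - 733 gives 1672 = 11P, so P = 152 and Q = 179.
Since sellers receive the price plus the subsidy, the effective supply curve becomes Qs = 6P - 637.
Clearing the new market: 939 - 5P = 6P - 637, so P = 1576/11 ≈ 143.2727 and Q = 2449/11 ≈ 222.6364.
ΔP = 143.2727 − 152 = -8.73.

-8.73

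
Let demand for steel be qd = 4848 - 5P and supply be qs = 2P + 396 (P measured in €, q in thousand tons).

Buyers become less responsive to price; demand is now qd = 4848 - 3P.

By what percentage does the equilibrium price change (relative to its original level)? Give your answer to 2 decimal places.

+40.00

Solve the original market: 4848 - 5P = 2P + 396, hence P = 636 and q = 1668.
After the shift, demand is qd = 4848 - 3P and supply is qs = 2P + 396.
Setting them equal: 4848 - 3P = 2P + 396 → 4452 = 5P, so P = 890.4 and q = 2176.8.
%ΔP = (890.4 − 636) / 636 × 100 = +40.00%.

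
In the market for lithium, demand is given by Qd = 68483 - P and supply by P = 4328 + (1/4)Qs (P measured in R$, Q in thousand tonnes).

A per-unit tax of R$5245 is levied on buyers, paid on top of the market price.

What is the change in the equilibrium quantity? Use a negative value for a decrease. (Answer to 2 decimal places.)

-4196.00

Initially, 68483 - P = 4P - 17312, so 85795 = 5P and P = 17159, Q = 51324.
Since buyers pay the price plus the tax, the effective demand curve becomes Qd = 63238 - P.
Equate the new curves: 63238 - P = 4P - 17312, giving 80550 = 5P, P = 16110, Q = 47128.
ΔQ = 47128 − 51324 = -4196.00.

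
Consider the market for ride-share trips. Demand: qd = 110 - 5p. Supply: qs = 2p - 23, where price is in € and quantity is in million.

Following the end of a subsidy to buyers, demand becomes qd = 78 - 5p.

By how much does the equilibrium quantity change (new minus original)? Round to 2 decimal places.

Initially, 110 - 5p = 2p - 23, so 133 = 7p and p = 19, q = 15.
The shock moves the curves to qd = 78 - 5p and qs = 2p - 23.
Clearing the new market: 78 - 5p = 2p - 23, so p = 101/7 ≈ 14.4286 and q = 41/7 ≈ 5.8571.
Δq = 5.8571 − 15 = -9.14.

-9.14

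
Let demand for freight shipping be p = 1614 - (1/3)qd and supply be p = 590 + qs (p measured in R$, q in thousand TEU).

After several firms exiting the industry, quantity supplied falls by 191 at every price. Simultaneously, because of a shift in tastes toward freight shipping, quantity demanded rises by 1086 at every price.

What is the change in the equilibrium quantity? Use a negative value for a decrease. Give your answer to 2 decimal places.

Original equilibrium: 4842 - 3p = p - 590 gives 5432 = 4p, so p = 1358 and q = 768.
The new curves are qd = 5928 - 3p (demand) and qs = p - 781 (supply).
Setting them equal: 5928 - 3p = p - 781 → 6709 = 4p, so p = 1677.25 and q = 896.25.
Δq = 896.25 − 768 = +128.25.

+128.25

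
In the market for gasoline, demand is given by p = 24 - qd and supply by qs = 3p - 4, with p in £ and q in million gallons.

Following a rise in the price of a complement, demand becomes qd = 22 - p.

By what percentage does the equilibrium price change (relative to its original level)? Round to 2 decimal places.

-7.14

Before the shock: 24 - p = 3p - 4 ⇒ 28 = 4p ⇒ p = 7, q = 17.
After the shift, demand is qd = 22 - p and supply is qs = 3p - 4.
Equate the new curves: 22 - p = 3p - 4, giving 26 = 4p, p = 6.5, q = 15.5.
%Δp = (6.5 − 7) / 7 × 100 = -7.14%.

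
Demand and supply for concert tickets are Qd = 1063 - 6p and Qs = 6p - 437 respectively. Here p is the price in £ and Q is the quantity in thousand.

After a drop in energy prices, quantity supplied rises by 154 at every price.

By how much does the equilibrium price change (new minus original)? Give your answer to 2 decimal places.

-12.83

Initially, 1063 - 6p = 6p - 437, so 1500 = 12p and p = 125, Q = 313.
The new curves are Qd = 1063 - 6p (demand) and Qs = 6p - 283 (supply).
Setting them equal: 1063 - 6p = 6p - 283 → 1346 = 12p, so p = 673/6 ≈ 112.1667 and Q = 390.
Δp = 112.1667 − 125 = -12.83.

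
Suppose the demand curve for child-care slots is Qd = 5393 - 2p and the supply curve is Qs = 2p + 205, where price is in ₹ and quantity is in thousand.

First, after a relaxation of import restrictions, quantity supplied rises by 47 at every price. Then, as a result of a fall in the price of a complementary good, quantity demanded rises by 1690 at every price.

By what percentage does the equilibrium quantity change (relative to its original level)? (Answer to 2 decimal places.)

Before the shock: 5393 - 2p = 2p + 205 ⇒ 5188 = 4p ⇒ p = 1297, Q = 2799.
After the shift, demand is Qd = 7083 - 2p and supply is Qs = 2p + 252.
Equate the new curves: 7083 - 2p = 2p + 252, giving 6831 = 4p, p = 1707.75, Q = 3667.5.
%ΔQ = (3667.5 − 2799) / 2799 × 100 = +31.03%.

+31.03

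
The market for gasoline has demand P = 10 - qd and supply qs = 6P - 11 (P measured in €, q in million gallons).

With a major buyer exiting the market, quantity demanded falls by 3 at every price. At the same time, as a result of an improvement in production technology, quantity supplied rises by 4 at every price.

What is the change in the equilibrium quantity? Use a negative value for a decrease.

-2

Initially, 10 - P = 6P - 11, so 21 = 7P and P = 3, q = 7.
The shock moves the curves to qd = 7 - P and qs = 6P - 7.
New equilibrium: 7 - P = 6P - 7 ⇒ 14 = 7P ⇒ P = 2, q = 5.
Δq = 5 − 7 = -2.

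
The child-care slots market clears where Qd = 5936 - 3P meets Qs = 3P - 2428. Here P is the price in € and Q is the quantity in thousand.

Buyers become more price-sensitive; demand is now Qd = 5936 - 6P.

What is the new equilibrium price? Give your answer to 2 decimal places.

929.33

Solve the original market: 5936 - 3P = 3P - 2428, hence P = 1394 and Q = 1754.
The new curves are Qd = 5936 - 6P (demand) and Qs = 3P - 2428 (supply).
Equate the new curves: 5936 - 6P = 3P - 2428, giving 8364 = 9P, P = 2788/3 ≈ 929.3333, Q = 360.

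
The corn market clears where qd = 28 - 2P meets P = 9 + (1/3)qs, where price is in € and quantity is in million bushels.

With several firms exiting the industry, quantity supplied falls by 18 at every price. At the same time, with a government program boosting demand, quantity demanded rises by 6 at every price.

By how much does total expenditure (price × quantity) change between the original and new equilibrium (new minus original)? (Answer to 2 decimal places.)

Original equilibrium: 28 - 2P = 3P - 27 gives 55 = 5P, so P = 11 and q = 6.
The shock moves the curves to qd = 34 - 2P and qs = 3P - 45.
New equilibrium: 34 - 2P = 3P - 45 ⇒ 79 = 5P ⇒ P = 15.8, q = 2.4.
Expenditure moves from 11×6 = 66 to 15.8×2.4 = 37.92; change = -28.08.

-28.08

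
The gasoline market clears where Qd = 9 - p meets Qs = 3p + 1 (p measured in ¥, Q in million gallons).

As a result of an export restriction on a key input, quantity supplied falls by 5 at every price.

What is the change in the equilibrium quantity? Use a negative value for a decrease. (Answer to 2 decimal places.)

Original equilibrium: 9 - p = 3p + 1 gives 8 = 4p, so p = 2 and Q = 7.
The new curves are Qd = 9 - p (demand) and Qs = 3p - 4 (supply).
New equilibrium: 9 - p = 3p - 4 ⇒ 13 = 4p ⇒ p = 3.25, Q = 5.75.
ΔQ = 5.75 − 7 = -1.25.

-1.25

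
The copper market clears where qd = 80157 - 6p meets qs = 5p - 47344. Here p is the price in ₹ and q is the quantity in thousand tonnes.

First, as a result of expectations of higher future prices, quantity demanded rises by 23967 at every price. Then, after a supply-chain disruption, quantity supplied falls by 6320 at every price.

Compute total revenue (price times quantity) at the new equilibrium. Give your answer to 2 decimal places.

Solve the original market: 80157 - 6p = 5p - 47344, hence p = 11591 and q = 10611.
With the change applied: demand qd = 104124 - 6p, supply qs = 5p - 53664.
Equate the new curves: 104124 - 6p = 5p - 53664, giving 157788 = 11p, p = 157788/11 ≈ 14344.3636, q = 198636/11 ≈ 18057.8182.
New expenditure = 14344.3636 × 18057.8182 = 259027910.48.

259027910.48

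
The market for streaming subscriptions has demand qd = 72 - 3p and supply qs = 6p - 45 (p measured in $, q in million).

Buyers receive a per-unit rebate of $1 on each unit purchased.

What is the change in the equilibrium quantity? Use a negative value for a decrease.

Original equilibrium: 72 - 3p = 6p - 45 gives 117 = 9p, so p = 13 and q = 33.
Since buyers' out-of-pocket price is the market price minus the rebate, the effective demand curve becomes qd = 75 - 3p.
Equate the new curves: 75 - 3p = 6p - 45, giving 120 = 9p, p = 40/3 ≈ 13.3333, q = 35.
Δq = 35 − 33 = +2.

+2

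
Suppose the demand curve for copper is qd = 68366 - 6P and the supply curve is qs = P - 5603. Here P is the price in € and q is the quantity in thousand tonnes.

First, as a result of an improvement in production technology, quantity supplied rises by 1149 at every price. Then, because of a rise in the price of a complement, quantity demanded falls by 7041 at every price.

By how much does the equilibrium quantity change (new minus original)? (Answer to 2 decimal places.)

-21.00

Solve the original market: 68366 - 6P = P - 5603, hence P = 10567 and q = 4964.
With the change applied: demand qd = 61325 - 6P, supply qs = P - 4454.
Clearing the new market: 61325 - 6P = P - 4454, so P = 9397 and q = 4943.
Δq = 4943 − 4964 = -21.00.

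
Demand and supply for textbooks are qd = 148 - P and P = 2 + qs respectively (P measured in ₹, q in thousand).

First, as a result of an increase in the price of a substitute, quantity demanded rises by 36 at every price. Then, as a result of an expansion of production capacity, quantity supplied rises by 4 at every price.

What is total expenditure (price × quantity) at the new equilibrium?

8463

Original equilibrium: 148 - P = P - 2 gives 150 = 2P, so P = 75 and q = 73.
The shock moves the curves to qd = 184 - P and qs = P + 2.
Equate the new curves: 184 - P = P + 2, giving 182 = 2P, P = 91, q = 93.
New expenditure = 91 × 93 = 8463.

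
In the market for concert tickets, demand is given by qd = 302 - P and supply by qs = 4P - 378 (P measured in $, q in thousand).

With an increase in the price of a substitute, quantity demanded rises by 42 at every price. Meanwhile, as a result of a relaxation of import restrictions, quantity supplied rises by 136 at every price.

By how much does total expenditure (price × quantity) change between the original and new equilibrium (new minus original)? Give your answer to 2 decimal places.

Original equilibrium: 302 - P = 4P - 378 gives 680 = 5P, so P = 136 and q = 166.
With the change applied: demand qd = 344 - P, supply qs = 4P - 242.
Equate the new curves: 344 - P = 4P - 242, giving 586 = 5P, P = 117.2, q = 226.8.
Expenditure moves from 136×166 = 22576 to 117.2×226.8 = 26580.96; change = +4004.96.

+4004.96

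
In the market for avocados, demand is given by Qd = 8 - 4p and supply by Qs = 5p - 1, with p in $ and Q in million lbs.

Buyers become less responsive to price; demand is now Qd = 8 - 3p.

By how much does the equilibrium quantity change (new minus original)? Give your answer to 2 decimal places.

+0.63

Before the shock: 8 - 4p = 5p - 1 ⇒ 9 = 9p ⇒ p = 1, Q = 4.
The new curves are Qd = 8 - 3p (demand) and Qs = 5p - 1 (supply).
New equilibrium: 8 - 3p = 5p - 1 ⇒ 9 = 8p ⇒ p = 1.125, Q = 4.625.
ΔQ = 4.625 − 4 = +0.63.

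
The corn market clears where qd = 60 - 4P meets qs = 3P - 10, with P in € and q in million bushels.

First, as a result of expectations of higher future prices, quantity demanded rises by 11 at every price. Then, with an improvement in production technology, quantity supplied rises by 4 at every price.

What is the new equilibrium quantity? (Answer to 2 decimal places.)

27.00

Original equilibrium: 60 - 4P = 3P - 10 gives 70 = 7P, so P = 10 and q = 20.
With the change applied: demand qd = 71 - 4P, supply qs = 3P - 6.
Clearing the new market: 71 - 4P = 3P - 6, so P = 11 and q = 27.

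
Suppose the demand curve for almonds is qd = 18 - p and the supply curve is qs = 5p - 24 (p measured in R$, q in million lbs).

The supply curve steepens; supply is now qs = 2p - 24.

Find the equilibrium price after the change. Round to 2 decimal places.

14.00

Initially, 18 - p = 5p - 24, so 42 = 6p and p = 7, q = 11.
With the change applied: demand qd = 18 - p, supply qs = 2p - 24.
Setting them equal: 18 - p = 2p - 24 → 42 = 3p, so p = 14 and q = 4.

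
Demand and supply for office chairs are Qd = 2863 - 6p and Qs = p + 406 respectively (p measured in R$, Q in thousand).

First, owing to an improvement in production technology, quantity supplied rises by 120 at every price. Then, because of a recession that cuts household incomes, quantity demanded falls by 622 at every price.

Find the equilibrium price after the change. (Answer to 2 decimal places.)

245.00

Initially, 2863 - 6p = p + 406, so 2457 = 7p and p = 351, Q = 757.
With the change applied: demand Qd = 2241 - 6p, supply Qs = p + 526.
Setting them equal: 2241 - 6p = p + 526 → 1715 = 7p, so p = 245 and Q = 771.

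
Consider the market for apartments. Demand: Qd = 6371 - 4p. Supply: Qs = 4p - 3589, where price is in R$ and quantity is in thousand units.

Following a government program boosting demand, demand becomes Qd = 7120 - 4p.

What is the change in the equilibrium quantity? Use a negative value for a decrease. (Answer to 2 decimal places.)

+374.50

Initially, 6371 - 4p = 4p - 3589, so 9960 = 8p and p = 1245, Q = 1391.
After the shift, demand is Qd = 7120 - 4p and supply is Qs = 4p - 3589.
Clearing the new market: 7120 - 4p = 4p - 3589, so p = 1338.625 and Q = 1765.5.
ΔQ = 1765.5 − 1391 = +374.50.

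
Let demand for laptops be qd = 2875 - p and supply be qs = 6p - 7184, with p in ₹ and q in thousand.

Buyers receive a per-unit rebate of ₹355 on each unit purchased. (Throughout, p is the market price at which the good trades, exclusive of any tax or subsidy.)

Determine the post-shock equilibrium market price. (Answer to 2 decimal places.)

Initially, 2875 - p = 6p - 7184, so 10059 = 7p and p = 1437, q = 1438.
Since buyers' out-of-pocket price is the market price minus the rebate, the effective demand curve becomes qd = 3230 - p.
Equate the new curves: 3230 - p = 6p - 7184, giving 10414 = 7p, p = 10414/7 ≈ 1487.7143, q = 12196/7 ≈ 1742.2857.

1487.71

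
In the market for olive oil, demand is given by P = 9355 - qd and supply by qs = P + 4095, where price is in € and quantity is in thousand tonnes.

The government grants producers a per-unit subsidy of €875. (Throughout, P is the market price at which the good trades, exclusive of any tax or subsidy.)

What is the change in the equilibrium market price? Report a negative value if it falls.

-437.5

Before the shock: 9355 - P = P + 4095 ⇒ 5260 = 2P ⇒ P = 2630, q = 6725.
Since sellers receive the price plus the subsidy, the effective supply curve becomes qs = P + 4970.
Equate the new curves: 9355 - P = P + 4970, giving 4385 = 2P, P = 2192.5, q = 7162.5.
ΔP = 2192.5 − 2630 = -437.5.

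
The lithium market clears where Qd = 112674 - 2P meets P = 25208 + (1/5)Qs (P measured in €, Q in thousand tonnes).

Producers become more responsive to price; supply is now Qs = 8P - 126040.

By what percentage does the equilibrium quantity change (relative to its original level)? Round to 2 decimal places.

+46.01

Initially, 112674 - 2P = 5P - 126040, so 238714 = 7P and P = 34102, Q = 44470.
The new curves are Qd = 112674 - 2P (demand) and Qs = 8P - 126040 (supply).
Equate the new curves: 112674 - 2P = 8P - 126040, giving 238714 = 10P, P = 23871.4, Q = 64931.2.
%ΔQ = (64931.2 − 44470) / 44470 × 100 = +46.01%.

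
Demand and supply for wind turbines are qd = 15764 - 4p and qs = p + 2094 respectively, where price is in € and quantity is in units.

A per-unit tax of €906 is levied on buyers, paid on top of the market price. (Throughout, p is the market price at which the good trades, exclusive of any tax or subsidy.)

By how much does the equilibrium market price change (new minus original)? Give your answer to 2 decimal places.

Initially, 15764 - 4p = p + 2094, so 13670 = 5p and p = 2734, q = 4828.
Since buyers pay the price plus the tax, the effective demand curve becomes qd = 12140 - 4p.
Clearing the new market: 12140 - 4p = p + 2094, so p = 2009.2 and q = 4103.2.
Δp = 2009.2 − 2734 = -724.80.

-724.80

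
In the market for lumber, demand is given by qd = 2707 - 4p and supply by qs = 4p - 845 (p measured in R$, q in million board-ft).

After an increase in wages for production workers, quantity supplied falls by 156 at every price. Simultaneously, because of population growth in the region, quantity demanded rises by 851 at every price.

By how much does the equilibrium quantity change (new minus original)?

+347.5

Initially, 2707 - 4p = 4p - 845, so 3552 = 8p and p = 444, q = 931.
The new curves are qd = 3558 - 4p (demand) and qs = 4p - 1001 (supply).
Clearing the new market: 3558 - 4p = 4p - 1001, so p = 569.875 and q = 1278.5.
Δq = 1278.5 − 931 = +347.5.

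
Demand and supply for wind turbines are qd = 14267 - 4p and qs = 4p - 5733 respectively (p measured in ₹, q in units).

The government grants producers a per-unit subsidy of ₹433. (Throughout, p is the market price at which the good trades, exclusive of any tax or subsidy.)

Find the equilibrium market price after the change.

2283.5

Original equilibrium: 14267 - 4p = 4p - 5733 gives 20000 = 8p, so p = 2500 and q = 4267.
Since sellers receive the price plus the subsidy, the effective supply curve becomes qs = 4p - 4001.
Clearing the new market: 14267 - 4p = 4p - 4001, so p = 2283.5 and q = 5133.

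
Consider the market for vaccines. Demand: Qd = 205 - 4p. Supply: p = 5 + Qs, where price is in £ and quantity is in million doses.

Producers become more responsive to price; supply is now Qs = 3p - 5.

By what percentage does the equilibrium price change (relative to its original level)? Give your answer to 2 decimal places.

Original equilibrium: 205 - 4p = p - 5 gives 210 = 5p, so p = 42 and Q = 37.
The shock moves the curves to Qd = 205 - 4p and Qs = 3p - 5.
Setting them equal: 205 - 4p = 3p - 5 → 210 = 7p, so p = 30 and Q = 85.
%Δp = (30 − 42) / 42 × 100 = -28.57%.

-28.57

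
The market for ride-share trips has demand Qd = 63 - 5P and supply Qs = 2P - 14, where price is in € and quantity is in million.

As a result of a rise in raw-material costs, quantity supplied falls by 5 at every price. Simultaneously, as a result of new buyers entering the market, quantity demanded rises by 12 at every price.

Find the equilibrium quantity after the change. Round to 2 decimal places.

Original equilibrium: 63 - 5P = 2P - 14 gives 77 = 7P, so P = 11 and Q = 8.
The new curves are Qd = 75 - 5P (demand) and Qs = 2P - 19 (supply).
New equilibrium: 75 - 5P = 2P - 19 ⇒ 94 = 7P ⇒ P = 94/7 ≈ 13.4286, Q = 55/7 ≈ 7.8571.

7.86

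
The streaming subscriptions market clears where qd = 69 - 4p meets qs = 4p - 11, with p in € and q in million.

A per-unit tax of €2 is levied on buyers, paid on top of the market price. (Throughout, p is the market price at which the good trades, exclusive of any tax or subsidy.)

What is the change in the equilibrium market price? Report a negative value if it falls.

Solve the original market: 69 - 4p = 4p - 11, hence p = 10 and q = 29.
Since buyers pay the price plus the tax, the effective demand curve becomes qd = 61 - 4p.
Setting them equal: 61 - 4p = 4p - 11 → 72 = 8p, so p = 9 and q = 25.
Δp = 9 − 10 = -1.

-1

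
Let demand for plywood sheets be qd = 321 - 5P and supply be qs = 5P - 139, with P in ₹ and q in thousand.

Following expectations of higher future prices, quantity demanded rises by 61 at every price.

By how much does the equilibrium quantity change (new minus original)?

+30.5

Before the shock: 321 - 5P = 5P - 139 ⇒ 460 = 10P ⇒ P = 46, q = 91.
After the shift, demand is qd = 382 - 5P and supply is qs = 5P - 139.
New equilibrium: 382 - 5P = 5P - 139 ⇒ 521 = 10P ⇒ P = 52.1, q = 121.5.
Δq = 121.5 − 91 = +30.5.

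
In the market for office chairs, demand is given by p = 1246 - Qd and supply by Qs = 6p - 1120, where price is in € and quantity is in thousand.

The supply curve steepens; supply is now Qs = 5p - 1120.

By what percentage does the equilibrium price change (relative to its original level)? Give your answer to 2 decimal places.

+16.67

Before the shock: 1246 - p = 6p - 1120 ⇒ 2366 = 7p ⇒ p = 338, Q = 908.
The shock moves the curves to Qd = 1246 - p and Qs = 5p - 1120.
New equilibrium: 1246 - p = 5p - 1120 ⇒ 2366 = 6p ⇒ p = 1183/3 ≈ 394.3333, Q = 2555/3 ≈ 851.6667.
%Δp = (394.3333 − 338) / 338 × 100 = +16.67%.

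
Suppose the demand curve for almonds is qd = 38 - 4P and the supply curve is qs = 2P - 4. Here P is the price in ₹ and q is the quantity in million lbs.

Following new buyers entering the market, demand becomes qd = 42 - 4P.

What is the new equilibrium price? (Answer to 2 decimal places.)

7.67

Initially, 38 - 4P = 2P - 4, so 42 = 6P and P = 7, q = 10.
The new curves are qd = 42 - 4P (demand) and qs = 2P - 4 (supply).
Setting them equal: 42 - 4P = 2P - 4 → 46 = 6P, so P = 23/3 ≈ 7.6667 and q = 34/3 ≈ 11.3333.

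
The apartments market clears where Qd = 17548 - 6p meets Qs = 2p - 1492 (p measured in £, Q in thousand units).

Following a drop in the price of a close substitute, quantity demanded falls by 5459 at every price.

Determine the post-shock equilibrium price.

1697.625

Original equilibrium: 17548 - 6p = 2p - 1492 gives 19040 = 8p, so p = 2380 and Q = 3268.
With the change applied: demand Qd = 12089 - 6p, supply Qs = 2p - 1492.
Setting them equal: 12089 - 6p = 2p - 1492 → 13581 = 8p, so p = 1697.625 and Q = 1903.25.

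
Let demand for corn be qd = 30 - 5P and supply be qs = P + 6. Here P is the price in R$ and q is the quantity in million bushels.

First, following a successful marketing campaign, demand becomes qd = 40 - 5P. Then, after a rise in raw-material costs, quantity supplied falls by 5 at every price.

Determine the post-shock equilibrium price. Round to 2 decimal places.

6.50

Initially, 30 - 5P = P + 6, so 24 = 6P and P = 4, q = 10.
The shock moves the curves to qd = 40 - 5P and qs = P + 1.
Equate the new curves: 40 - 5P = P + 1, giving 39 = 6P, P = 6.5, q = 7.5.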